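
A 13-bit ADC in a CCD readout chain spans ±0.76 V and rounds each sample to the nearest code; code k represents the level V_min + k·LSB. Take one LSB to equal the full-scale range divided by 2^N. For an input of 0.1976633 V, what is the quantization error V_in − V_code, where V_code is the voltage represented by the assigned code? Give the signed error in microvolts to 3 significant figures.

+55.9 µV

Span: 0.76 V − (-0.76 V) = 1.52 V. LSB = 1.52 V / 2^13 ≈ 185.5 µV.
(0.1976633 − (-0.76)) / LSB = 0.9576633 × 8192/1.52 = 5161.3012. Nearest integer: k = 5161.
V_code = V_min + k × range/2^13 = -0.76 + 5161 × 1.52/8192 = 0.1976074219 V.
Error = V_in − V_code = 0.1976633 − (0.1976074219) = +55.9 µV.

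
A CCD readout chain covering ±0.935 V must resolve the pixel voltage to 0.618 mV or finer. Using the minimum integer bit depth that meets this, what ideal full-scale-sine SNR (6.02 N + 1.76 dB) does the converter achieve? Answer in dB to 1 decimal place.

Range = 0.935 − (-0.935) = 1.87 V.
1.87 V / 0.618 mV = 3026. Since 2^11 = 2048 and 2^12 = 4096, N = 12.
SNR = 6.02 × 12 + 1.76 = 74.00 dB.

74.0 dB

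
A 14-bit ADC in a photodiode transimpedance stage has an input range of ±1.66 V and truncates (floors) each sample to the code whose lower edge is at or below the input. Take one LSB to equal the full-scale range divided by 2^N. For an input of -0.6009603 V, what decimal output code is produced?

Full-scale range = 1.66 V − (-1.66 V) = 3.32 V. LSB = 3.32 V / 2^14 ≈ 202.6 µV.
V_in − V_min = -0.6009603 − (-1.66) = 1.0590397 V.
Divide by LSB: 1.0590397 × 16384/3.32 = 5226.2971.
Truncating gives code 5226.

5226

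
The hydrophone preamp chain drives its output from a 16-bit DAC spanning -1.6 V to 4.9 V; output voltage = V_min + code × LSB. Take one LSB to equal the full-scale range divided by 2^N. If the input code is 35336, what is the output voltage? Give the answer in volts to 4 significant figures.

The full-scale span is 4.9 − (-1.6) = 6.5 V. LSB = 6.5 V / 2^16.
V_out = V_min + code × LSB = -1.6 V + 35336 × 6.5 V / 65536
      = -1.6 V + 3.50470 V = 1.90470 V.

1.905 V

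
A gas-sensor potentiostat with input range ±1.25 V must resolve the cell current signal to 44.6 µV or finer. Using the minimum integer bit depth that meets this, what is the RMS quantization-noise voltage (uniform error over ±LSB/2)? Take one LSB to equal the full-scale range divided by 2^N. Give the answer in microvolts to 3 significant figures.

11.0 µV

Span: 1.25 V − (-1.25 V) = 2.5 V.
Need 2^N ≥ 2.5 V / 44.6 µV = 56050 → N_min = 16.
LSB = 2.5 V / 2^16 = 38.147 µV.
RMS noise = LSB/√12 = 11.0 µV.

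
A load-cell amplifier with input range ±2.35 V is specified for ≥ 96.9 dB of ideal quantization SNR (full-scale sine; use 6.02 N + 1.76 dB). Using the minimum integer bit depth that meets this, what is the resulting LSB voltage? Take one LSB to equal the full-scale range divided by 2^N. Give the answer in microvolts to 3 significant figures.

71.7 µV

The full-scale span is 2.35 − (-2.35) = 4.7 V.
6.02 N + 1.76 ≥ 96.9 gives N ≥ 15.804, so the minimum integer is 16.
LSB = 4.7 V ÷ 2^16 = 4.7/65536 V = 71.7 µV.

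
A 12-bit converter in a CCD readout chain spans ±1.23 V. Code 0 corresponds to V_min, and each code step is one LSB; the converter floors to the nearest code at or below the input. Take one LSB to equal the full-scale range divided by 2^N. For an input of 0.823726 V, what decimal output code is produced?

3419

Full-scale range = 1.23 V − (-1.23 V) = 2.46 V. LSB = 2.46 V / 2^12 ≈ 0.6006 mV.
code = ⌊(V_in − V_min)/LSB⌋ = ⌊(V_in − V_min) × 2^12 / range⌋
     = ⌊(0.823726 − (-1.23)) × 4096 / 2.46⌋ = ⌊2.053726 × 4096/2.46⌋
     = ⌊3419.537⌋ = 3419.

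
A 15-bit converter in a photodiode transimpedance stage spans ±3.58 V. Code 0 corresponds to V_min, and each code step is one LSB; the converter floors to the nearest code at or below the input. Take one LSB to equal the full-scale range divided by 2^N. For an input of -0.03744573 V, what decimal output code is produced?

Range = 3.58 − (-3.58) = 7.16 V. LSB = 7.16 V / 2^15 ≈ 218.5 µV.
(V_in − V_min) × 2^15/range = (-0.03744573 − (-3.58)) × 32768/7.16 = 16212.628.
Floor → code = 16212.

16212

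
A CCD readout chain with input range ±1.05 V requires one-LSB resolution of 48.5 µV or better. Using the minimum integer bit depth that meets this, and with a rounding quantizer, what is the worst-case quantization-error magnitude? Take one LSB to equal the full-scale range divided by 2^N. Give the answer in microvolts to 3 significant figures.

16.0 µV

Span: 1.05 V − (-1.05 V) = 2.1 V.
Required number of levels: 2.1/48.5 µV = 43299; smallest N with 2^N ≥ that is 16.
One LSB is 2.1 V / 65536 = 32.043 µV.
|e|_max = LSB/2 = 16.0 µV.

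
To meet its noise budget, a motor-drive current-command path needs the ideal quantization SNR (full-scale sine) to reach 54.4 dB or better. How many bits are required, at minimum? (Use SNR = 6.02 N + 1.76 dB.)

Required N = ⌈(54.4 − 1.76)/6.02⌉ = ⌈8.744⌉ = 9.

9 bits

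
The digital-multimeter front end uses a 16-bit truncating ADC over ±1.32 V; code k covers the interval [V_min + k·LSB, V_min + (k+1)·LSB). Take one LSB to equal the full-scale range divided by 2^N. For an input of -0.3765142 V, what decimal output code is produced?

23421

Span: 1.32 V − (-1.32 V) = 2.64 V. LSB = 2.64 V / 2^16 ≈ 40.28 µV.
code = ⌊(V_in − V_min)/LSB⌋ = ⌊(V_in − V_min) × 2^16 / range⌋
     = ⌊(-0.3765142 − (-1.32)) × 65536 / 2.64⌋ = ⌊0.9434858 × 65536/2.64⌋
     = ⌊23421.320⌋ = 23421.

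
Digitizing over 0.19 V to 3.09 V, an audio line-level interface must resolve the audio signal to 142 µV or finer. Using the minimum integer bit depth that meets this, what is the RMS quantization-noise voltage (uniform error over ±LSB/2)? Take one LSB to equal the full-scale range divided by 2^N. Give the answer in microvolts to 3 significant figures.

25.5 µV

Range = 3.09 − (0.19) = 2.9 V.
2.9 V / 142 µV = 20420. Since 2^14 = 16384 and 2^15 = 32768, N = 15.
LSB = 2.9 V ÷ 2^15 = 2.9/32768 V = 88.501 µV.
V_rms = LSB/√12 = 25.5 µV.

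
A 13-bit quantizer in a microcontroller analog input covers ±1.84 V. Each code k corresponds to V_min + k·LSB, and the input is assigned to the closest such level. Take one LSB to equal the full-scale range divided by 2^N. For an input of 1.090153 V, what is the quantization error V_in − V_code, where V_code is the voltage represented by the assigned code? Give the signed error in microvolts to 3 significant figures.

The full-scale span is 1.84 − (-1.84) = 3.68 V. LSB = 3.68 V / 2^13 ≈ 449.2 µV.
(1.090153 − (-1.84)) / LSB = 2.930153 × 8192/3.68 = 6522.7754. Nearest integer: k = 6523.
Reconstructed level: -1.84 + 6523 × 3.68/8192 V = 1.090253906 V.
e = 1.090153 − (1.090253906) = −101 µV.

−101 µV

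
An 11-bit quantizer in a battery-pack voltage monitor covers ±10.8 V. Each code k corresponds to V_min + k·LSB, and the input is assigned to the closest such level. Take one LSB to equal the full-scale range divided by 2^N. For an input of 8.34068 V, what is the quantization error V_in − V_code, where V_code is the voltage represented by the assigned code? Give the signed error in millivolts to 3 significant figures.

Range = 10.8 − (-10.8) = 21.6 V. LSB = 21.6 V / 2^11 ≈ 10.55 mV.
(V_in − V_min)/LSB = (8.34068 − (-10.8)) × 2048/21.6 = 1814.8200 → nearest code k = 1815.
Reconstructed level: -10.8 + 1815 × 21.6/2048 V = 8.342578125 V.
V_in − V_code = 8.34068 − (8.342578125) = −1.90 mV.

−1.90 mV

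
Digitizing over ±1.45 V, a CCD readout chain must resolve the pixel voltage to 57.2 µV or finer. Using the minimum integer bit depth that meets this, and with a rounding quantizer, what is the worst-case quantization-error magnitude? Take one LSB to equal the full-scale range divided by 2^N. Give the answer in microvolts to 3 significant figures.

Span: 1.45 V − (-1.45 V) = 2.9 V.
Need 2^N ≥ 2.9 V / 57.2 µV = 50700 → N_min = 16.
LSB = 2.9 V / 2^16 = 44.250 µV.
Max error for round-to-nearest is LSB/2 = 22.1 µV.

22.1 µV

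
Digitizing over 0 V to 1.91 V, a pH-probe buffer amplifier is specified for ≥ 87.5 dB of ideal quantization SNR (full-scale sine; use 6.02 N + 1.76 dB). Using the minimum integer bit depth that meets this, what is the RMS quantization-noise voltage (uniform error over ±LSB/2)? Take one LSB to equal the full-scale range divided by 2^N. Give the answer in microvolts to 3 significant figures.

16.8 µV

V_FS = 1.91 V.
6.02 N + 1.76 ≥ 87.5 gives N ≥ 14.243, so the minimum integer is 15.
LSB = 1.91 V ÷ 2^15 = 1.91/32768 V = 58.289 µV.
σ_q = LSB/√12 = 58.289 µV/3.4641 = 16.8 µV.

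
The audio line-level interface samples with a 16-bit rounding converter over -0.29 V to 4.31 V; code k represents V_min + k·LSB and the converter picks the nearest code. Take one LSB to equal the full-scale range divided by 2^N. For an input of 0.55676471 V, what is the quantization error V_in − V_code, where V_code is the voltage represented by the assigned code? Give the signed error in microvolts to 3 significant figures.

−12.6 µV

The full-scale span is 4.31 − (-0.29) = 4.6 V. LSB = 4.6 V / 2^16 ≈ 70.19 µV.
Position in LSBs: (0.55676471 − (-0.29)) × 65536/4.6 = 12063.8200; rounding gives k = 12064.
V_code = V_min + k × range/2^16 = -0.29 + 12064 × 4.6/65536 = 0.55677734375 V.
V_in − V_code = 0.55676471 − (0.55677734375) = −12.6 µV.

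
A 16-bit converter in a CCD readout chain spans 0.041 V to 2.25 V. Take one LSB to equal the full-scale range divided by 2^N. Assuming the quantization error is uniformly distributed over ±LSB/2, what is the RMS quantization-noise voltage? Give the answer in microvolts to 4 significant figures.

9.730 µV

Span: 2.25 V − (0.041 V) = 2.209 V.
LSB = 2.209 V ÷ 2^16 = 2.209/65536 V = 33.7067 µV.
RMS of a uniform error over width LSB is LSB/√12 = 9.730 µV.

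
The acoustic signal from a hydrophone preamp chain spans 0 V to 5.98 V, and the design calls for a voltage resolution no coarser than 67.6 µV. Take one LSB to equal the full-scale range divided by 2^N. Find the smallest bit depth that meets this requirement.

Full-scale range = 5.98 V.
Levels needed ≥ 5.98/67.6 µV = 88460. 2^17 = 131072 suffices, so N_min = 17.

17 bits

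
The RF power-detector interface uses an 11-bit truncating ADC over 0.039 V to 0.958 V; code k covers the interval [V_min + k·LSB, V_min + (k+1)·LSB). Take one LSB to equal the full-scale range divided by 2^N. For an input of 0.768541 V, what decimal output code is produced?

Span: 0.958 V − (0.039 V) = 0.919 V. LSB = 0.919 V / 2^11 ≈ 448.7 µV.
code = ⌊(V_in − V_min)/LSB⌋ = ⌊(V_in − V_min) × 2^11 / range⌋
     = ⌊(0.768541 − (0.039)) × 2048 / 0.919⌋ = ⌊0.729541 × 2048/0.919⌋
     = ⌊1625.789⌋ = 1625.

1625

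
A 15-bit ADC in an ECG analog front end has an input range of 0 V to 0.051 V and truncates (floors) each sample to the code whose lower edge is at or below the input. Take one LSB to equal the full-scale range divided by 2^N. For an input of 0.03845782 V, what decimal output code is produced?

24709

Range is 0.051 V. LSB = 0.051 V / 2^15 ≈ 1.556 µV.
code = ⌊(V_in − V_min)/LSB⌋ = ⌊(V_in − V_min) × 2^15 / range⌋
     = ⌊(0.03845782 − (0)) × 32768 / 0.051⌋ = ⌊0.03845782 × 32768/0.051⌋
     = ⌊24709.526⌋ = 24709.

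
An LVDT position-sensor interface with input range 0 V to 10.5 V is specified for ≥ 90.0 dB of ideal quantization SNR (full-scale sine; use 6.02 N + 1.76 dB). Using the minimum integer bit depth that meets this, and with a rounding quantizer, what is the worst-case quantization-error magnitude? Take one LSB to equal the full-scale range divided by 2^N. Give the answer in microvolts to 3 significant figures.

160 µV

Span = 10.5 V.
N ≥ (90.0 − 1.76)/6.02 = 14.658 → N_min = 15.
Step size = 10.5/32768 V = 320.43 µV.
Half an LSB is 160 µV.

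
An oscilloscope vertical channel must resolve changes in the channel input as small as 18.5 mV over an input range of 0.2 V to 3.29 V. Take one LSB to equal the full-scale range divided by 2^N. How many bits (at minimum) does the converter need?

8 bits

The full-scale span is 3.29 − (0.2) = 3.09 V.
Levels needed ≥ 3.09/18.5 mV = 167.0. 2^8 = 256 suffices, so N_min = 8.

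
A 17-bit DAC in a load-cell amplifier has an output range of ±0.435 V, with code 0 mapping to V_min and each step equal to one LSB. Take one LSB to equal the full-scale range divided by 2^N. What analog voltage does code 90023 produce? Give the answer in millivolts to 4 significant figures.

Range = 0.435 − (-0.435) = 0.87 V. LSB = 0.87 V / 2^17.
V_out = -0.435 + 90023 × (0.87/131072) V
      = -0.435 + 0.597534 = 0.162534 V.

162.5 mV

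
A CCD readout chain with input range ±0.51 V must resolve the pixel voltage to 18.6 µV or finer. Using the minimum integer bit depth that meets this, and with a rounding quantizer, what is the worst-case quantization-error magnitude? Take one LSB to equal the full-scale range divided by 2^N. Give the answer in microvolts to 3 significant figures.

Range = 0.51 − (-0.51) = 1.02 V.
Need 2^N ≥ 1.02 V / 18.6 µV = 54840 → N_min = 16.
One LSB is 1.02 V / 65536 = 15.564 µV.
Half an LSB is 7.78 µV.

7.78 µV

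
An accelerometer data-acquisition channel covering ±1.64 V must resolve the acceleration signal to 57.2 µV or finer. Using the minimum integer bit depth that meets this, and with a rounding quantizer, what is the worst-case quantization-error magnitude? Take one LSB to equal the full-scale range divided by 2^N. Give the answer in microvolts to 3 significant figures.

The full-scale span is 1.64 − (-1.64) = 3.28 V.
Levels needed ≥ 3.28/57.2 µV = 57340. 2^16 = 65536 suffices, so N_min = 16.
LSB = 3.28 V / 2^16 = 50.049 µV.
Half an LSB is 25.0 µV.

25.0 µV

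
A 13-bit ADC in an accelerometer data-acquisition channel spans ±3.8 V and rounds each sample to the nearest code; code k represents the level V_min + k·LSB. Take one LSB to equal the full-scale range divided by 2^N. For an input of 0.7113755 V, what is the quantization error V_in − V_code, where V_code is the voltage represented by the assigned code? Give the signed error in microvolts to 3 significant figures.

Range = 3.8 − (-3.8) = 7.6 V. LSB = 7.6 V / 2^13 ≈ 0.9277 mV.
Position in LSBs: (0.7113755 − (-3.8)) × 8192/7.6 = 4862.7879; rounding gives k = 4863.
Reconstructed level: -3.8 + 4863 × 7.6/8192 V = 0.7115722656 V.
e = 0.7113755 − (0.7115722656) = −197 µV.

−197 µV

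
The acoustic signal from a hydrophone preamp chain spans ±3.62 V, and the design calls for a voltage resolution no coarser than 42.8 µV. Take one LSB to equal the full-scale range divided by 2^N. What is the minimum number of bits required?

Range = 3.62 − (-3.62) = 7.24 V.
Need 2^N ≥ 7.24 V / 42.8 µV = 169200 → N_min = 18.

18 bits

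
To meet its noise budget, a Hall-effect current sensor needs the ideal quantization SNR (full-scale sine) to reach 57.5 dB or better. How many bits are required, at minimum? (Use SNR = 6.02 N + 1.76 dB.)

10 bits

Required N = ⌈(57.5 − 1.76)/6.02⌉ = ⌈9.259⌉ = 10.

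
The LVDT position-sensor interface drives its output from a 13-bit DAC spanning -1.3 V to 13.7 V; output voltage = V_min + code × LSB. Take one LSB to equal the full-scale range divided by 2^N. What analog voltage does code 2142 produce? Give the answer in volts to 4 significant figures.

2.622 V

The full-scale span is 13.7 − (-1.3) = 15 V. LSB = 15 V / 2^13.
V_out = V_min + code × LSB = -1.3 V + 2142 × 15 V / 8192
      = -1.3 V + 3.92212 V = 2.62212 V.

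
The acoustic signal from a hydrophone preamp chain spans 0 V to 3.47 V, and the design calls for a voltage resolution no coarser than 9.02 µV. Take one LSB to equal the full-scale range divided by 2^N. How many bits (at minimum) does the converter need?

19 bits

V_FS = 3.47 V.
Levels needed ≥ 3.47/9.02 µV = 384700. 2^19 = 524288 suffices, so N_min = 19.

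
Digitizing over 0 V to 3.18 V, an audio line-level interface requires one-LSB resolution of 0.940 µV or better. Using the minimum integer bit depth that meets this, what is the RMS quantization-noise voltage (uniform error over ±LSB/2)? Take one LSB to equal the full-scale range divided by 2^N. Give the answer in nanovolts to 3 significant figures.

V_FS = 3.18 V.
Need 2^N ≥ 3.18 V / 0.940 µV = 3.383e6 → N_min = 22.
LSB = 3.18 V / 2^22 = 0.75817 µV.
V_rms = LSB/√12 = 219 nV.

219 nV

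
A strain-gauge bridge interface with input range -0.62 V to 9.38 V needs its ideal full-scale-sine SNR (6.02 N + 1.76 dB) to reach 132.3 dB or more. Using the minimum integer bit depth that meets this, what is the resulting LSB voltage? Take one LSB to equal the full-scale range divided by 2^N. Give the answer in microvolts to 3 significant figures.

2.38 µV

Range = 9.38 − (-0.62) = 10 V.
Required N = ⌈(132.3 − 1.76)/6.02⌉ = ⌈21.684⌉ = 22.
Step size = 10/4194304 V = 2.38 µV.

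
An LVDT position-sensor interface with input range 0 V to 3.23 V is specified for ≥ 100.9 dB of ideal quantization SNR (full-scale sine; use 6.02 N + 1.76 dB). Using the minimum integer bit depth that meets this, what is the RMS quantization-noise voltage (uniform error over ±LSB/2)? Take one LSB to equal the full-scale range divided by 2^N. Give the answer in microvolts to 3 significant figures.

Span = 3.23 V.
N ≥ (100.9 − 1.76)/6.02 = 16.468 → N_min = 17.
LSB = 3.23 V / 2^17 = 24.643 µV.
RMS noise = LSB/√12 = 7.11 µV.

7.11 µV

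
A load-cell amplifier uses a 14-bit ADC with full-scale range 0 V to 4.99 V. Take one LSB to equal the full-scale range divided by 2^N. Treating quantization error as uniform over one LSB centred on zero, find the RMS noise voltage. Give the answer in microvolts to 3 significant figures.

87.9 µV

Range is 4.99 V.
LSB = 4.99 V / 2^14 = 304.57 µV.
V_rms = LSB/√12 = 304.57 µV / √12 = 87.9 µV.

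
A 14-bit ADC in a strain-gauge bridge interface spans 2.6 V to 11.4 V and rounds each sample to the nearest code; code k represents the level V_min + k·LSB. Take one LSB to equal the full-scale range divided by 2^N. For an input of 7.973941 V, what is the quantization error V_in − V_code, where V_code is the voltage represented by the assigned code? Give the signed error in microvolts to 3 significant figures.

+162 µV

Full-scale range = 11.4 V − (2.6 V) = 8.8 V. LSB = 8.8 V / 2^14 ≈ 0.5371 mV.
(V_in − V_min)/LSB = (7.973941 − (2.6)) × 16384/8.8 = 10005.3011 → nearest code k = 10005.
V_code = V_min + k × range/2^14 = 2.6 + 10005 × 8.8/16384 = 7.9737792969 V.
V_in − V_code = 7.973941 − (7.9737792969) = +162 µV.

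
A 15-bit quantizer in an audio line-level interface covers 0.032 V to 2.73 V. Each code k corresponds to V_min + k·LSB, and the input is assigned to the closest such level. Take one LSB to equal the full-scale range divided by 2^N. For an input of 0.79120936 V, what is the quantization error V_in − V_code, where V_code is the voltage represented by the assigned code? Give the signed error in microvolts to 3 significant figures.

Full-scale range = 2.73 V − (0.032 V) = 2.698 V. LSB = 2.698 V / 2^15 ≈ 82.34 µV.
Position in LSBs: (0.79120936 − (0.032)) × 32768/2.698 = 9220.8200; rounding gives k = 9221.
Reconstructed level: 0.032 + 9221 × 2.698/32768 V = 0.79122418213 V.
V_in − V_code = 0.79120936 − (0.79122418213) = −14.8 µV.

−14.8 µV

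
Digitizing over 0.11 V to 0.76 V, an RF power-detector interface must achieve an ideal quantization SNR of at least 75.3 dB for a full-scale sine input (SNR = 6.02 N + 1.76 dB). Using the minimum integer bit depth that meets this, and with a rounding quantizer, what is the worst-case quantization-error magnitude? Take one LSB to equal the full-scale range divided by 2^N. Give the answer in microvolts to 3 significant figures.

39.7 µV

Range = 0.76 − (0.11) = 0.65 V.
Required N = ⌈(75.3 − 1.76)/6.02⌉ = ⌈12.216⌉ = 13.
Step size = 0.65/8192 V = 79.346 µV.
Half an LSB is 39.7 µV.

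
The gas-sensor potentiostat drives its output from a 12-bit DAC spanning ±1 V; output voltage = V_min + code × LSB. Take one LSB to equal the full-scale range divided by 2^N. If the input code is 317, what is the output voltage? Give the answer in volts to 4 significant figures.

The full-scale span is 1 − (-1) = 2 V. LSB = 2 V / 2^12.
V_out = -1 + 317 × (2/4096) V
      = -1 V + 0.154785 V = -0.845215 V.

-0.8452 V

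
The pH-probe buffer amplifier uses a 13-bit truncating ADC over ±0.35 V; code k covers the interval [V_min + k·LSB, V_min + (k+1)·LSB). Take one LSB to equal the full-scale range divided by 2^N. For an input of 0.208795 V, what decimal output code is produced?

Full-scale range = 0.35 V − (-0.35 V) = 0.7 V. LSB = 0.7 V / 2^13 ≈ 85.45 µV.
(V_in − V_min) × 2^13/range = (0.208795 − (-0.35)) × 8192/0.7 = 6539.498.
Floor → code = 6539.

6539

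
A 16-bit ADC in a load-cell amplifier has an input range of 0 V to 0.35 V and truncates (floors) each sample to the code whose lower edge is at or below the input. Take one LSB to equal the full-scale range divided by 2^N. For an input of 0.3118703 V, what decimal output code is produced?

58396

Range is 0.35 V. LSB = 0.35 V / 2^16 ≈ 5.341 µV.
code = ⌊(V_in − V_min)/LSB⌋ = ⌊(V_in − V_min) × 2^16 / range⌋
     = ⌊(0.3118703 − (0)) × 65536 / 0.35⌋ = ⌊0.3118703 × 65536/0.35⌋
     = ⌊58396.377⌋ = 58396.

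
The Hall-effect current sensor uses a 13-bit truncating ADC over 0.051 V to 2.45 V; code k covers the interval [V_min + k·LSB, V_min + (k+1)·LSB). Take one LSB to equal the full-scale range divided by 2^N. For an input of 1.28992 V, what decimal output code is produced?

The full-scale span is 2.45 − (0.051) = 2.399 V. LSB = 2.399 V / 2^13 ≈ 292.8 µV.
code = ⌊(V_in − V_min)/LSB⌋ = ⌊(V_in − V_min) × 2^13 / range⌋
     = ⌊(1.28992 − (0.051)) × 8192 / 2.399⌋ = ⌊1.23892 × 8192/2.399⌋
     = ⌊4230.610⌋ = 4230.

4230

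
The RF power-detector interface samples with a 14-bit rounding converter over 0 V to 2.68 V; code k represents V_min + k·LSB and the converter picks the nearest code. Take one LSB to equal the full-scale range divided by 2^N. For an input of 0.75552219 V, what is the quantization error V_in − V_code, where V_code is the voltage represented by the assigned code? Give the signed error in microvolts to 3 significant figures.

Full-scale range = 2.68 V. LSB = 2.68 V / 2^14 ≈ 163.6 µV.
(V_in − V_min)/LSB = (0.75552219 − (0)) × 16384/2.68 = 4618.8342 → nearest code k = 4619.
Reconstructed level: 0 + 4619 × 2.68/16384 V = 0.75554931641 V.
V_in − V_code = 0.75552219 − (0.75554931641) = −27.1 µV.

−27.1 µV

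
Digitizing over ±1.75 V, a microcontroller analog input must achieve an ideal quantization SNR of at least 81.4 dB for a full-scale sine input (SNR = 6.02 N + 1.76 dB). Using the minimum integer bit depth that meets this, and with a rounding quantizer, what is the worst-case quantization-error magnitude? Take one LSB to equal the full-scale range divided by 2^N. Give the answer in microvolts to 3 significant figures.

Range = 1.75 − (-1.75) = 3.5 V.
N ≥ (81.4 − 1.76)/6.02 = 13.229 → N_min = 14.
Step size = 3.5/16384 V = 213.62 µV.
|e|_max = LSB/2 = 107 µV.

107 µV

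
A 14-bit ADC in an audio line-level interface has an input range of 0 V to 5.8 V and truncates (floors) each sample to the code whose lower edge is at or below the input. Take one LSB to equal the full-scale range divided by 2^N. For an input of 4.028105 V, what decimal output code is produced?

Span = 5.8 V. LSB = 5.8 V / 2^14 ≈ 354.0 µV.
code = ⌊(V_in − V_min)/LSB⌋ = ⌊(V_in − V_min) × 2^14 / range⌋
     = ⌊(4.028105 − (0)) × 16384 / 5.8⌋ = ⌊4.028105 × 16384/5.8⌋
     = ⌊11378.702⌋ = 11378.

11378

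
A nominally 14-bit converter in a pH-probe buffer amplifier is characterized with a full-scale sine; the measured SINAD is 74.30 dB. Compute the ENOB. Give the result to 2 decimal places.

12.05 bits

(74.30 − 1.76) / 6.02 = 72.54/6.02 = 12.0498 effective bits.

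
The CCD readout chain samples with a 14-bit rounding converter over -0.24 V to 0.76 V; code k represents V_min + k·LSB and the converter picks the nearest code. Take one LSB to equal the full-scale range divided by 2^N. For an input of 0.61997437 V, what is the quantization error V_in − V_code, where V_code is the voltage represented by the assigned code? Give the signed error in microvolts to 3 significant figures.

−11.0 µV

Range = 0.76 − (-0.24) = 1 V. LSB = 1 V / 2^14 ≈ 61.04 µV.
Position in LSBs: (0.61997437 − (-0.24)) × 16384/1 = 14089.8201; rounding gives k = 14090.
Reconstructed level: -0.24 + 14090 × 1/16384 V = 0.61998535156 V.
V_in − V_code = 0.61997437 − (0.61998535156) = −11.0 µV.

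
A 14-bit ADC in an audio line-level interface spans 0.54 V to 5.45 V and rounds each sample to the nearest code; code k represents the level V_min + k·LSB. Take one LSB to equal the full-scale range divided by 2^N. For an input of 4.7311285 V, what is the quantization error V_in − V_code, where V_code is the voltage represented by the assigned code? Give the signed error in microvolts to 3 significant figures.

Range = 5.45 − (0.54) = 4.91 V. LSB = 4.91 V / 2^14 ≈ 299.7 µV.
(4.7311285 − (0.54)) / LSB = 4.1911285 × 16384/4.91 = 13985.2239. Nearest integer: k = 13985.
V_code = V_min + k × range/2^14 = 0.54 + 13985 × 4.91/16384 = 4.7310614014 V.
V_in − V_code = 4.7311285 − (4.7310614014) = +67.1 µV.

+67.1 µV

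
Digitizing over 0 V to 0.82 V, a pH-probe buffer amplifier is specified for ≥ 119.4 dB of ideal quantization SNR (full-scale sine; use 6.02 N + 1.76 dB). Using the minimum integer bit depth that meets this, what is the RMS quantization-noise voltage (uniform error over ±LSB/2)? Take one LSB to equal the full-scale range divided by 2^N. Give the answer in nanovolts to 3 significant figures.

226 nV

Range is 0.82 V.
Required N = ⌈(119.4 − 1.76)/6.02⌉ = ⌈19.542⌉ = 20.
One LSB is 0.82 V / 1048576 = 0.78201 µV.
V_rms = LSB/√12 = 226 nV.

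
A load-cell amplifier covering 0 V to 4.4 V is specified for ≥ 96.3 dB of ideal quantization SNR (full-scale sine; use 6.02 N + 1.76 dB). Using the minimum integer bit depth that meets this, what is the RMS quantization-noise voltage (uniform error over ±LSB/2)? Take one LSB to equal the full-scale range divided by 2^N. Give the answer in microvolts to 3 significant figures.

19.4 µV

V_FS = 4.4 V.
Solving 6.02 N ≥ 96.3 − 1.76: N ≥ 15.704. Round up → N = 16.
LSB = 4.4 V / 2^16 = 67.139 µV.
σ_q = LSB/√12 = 67.139 µV/3.4641 = 19.4 µV.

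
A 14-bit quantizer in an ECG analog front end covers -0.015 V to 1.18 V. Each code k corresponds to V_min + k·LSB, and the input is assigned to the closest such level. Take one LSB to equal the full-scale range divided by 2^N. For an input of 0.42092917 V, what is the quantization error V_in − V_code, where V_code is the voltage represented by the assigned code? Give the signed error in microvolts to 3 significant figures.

−15.3 µV

Full-scale range = 1.18 V − (-0.015 V) = 1.195 V. LSB = 1.195 V / 2^14 ≈ 72.94 µV.
(V_in − V_min)/LSB = (0.42092917 − (-0.015)) × 16384/1.195 = 5976.7896 → nearest code k = 5977.
V_code = V_min + k × range/2^14 = -0.015 + 5977 × 1.195/16384 = 0.42094451904 V.
Error = V_in − V_code = 0.42092917 − (0.42094451904) = −15.3 µV.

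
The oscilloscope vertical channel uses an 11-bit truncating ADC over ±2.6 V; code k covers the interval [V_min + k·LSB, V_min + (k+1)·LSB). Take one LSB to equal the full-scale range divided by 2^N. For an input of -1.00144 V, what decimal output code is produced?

629

Span: 2.6 V − (-2.6 V) = 5.2 V. LSB = 5.2 V / 2^11 ≈ 2.539 mV.
V_in − V_min = -1.00144 − (-2.6) = 1.59856 V.
Divide by LSB: 1.59856 × 2048/5.2 = 629.5867.
Truncating gives code 629.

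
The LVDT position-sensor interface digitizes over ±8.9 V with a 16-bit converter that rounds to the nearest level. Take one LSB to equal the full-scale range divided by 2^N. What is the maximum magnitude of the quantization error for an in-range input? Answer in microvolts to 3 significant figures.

The full-scale span is 8.9 − (-8.9) = 17.8 V.
LSB = 17.8 V ÷ 2^16 = 17.8/65536 V = 271.61 µV.
|e|_max = LSB/2 = 136 µV.

136 µV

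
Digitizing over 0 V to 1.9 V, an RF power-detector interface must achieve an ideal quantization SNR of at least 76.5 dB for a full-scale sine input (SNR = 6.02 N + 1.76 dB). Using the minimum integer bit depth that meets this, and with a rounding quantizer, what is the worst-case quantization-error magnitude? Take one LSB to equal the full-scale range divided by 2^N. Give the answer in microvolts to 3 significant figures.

Full-scale range = 1.9 V.
Required N = ⌈(76.5 − 1.76)/6.02⌉ = ⌈12.415⌉ = 13.
Step size = 1.9/8192 V = 231.93 µV.
|e|_max = LSB/2 = 116 µV.

116 µV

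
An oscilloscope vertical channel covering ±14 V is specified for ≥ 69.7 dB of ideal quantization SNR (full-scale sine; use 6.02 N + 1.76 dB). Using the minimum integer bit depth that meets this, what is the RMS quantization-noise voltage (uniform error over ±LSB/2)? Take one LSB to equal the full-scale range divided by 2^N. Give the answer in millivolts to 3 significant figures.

Span: 14 V − (-14 V) = 28 V.
Solving 6.02 N ≥ 69.7 − 1.76: N ≥ 11.286. Round up → N = 12.
LSB = 28 V / 2^12 = 6.8359 mV.
V_rms = LSB/√12 = 1.97 mV.

1.97 mV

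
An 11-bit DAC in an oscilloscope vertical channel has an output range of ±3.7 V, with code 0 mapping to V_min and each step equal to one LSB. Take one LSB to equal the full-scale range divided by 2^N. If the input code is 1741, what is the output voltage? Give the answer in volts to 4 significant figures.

Range = 3.7 − (-3.7) = 7.4 V. LSB = 7.4 V / 2^11.
V_out = -3.7 + 1741 × (7.4/2048) V
      = -3.7 V + 6.29072 V = 2.59072 V.

2.591 V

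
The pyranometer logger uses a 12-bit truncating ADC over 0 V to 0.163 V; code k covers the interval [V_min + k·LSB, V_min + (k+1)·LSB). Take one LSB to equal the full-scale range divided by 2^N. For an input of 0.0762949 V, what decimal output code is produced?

Range is 0.163 V. LSB = 0.163 V / 2^12 ≈ 39.79 µV.
(V_in − V_min) × 2^12/range = (0.0762949 − (0)) × 4096/0.163 = 1917.202.
Floor → code = 1917.

1917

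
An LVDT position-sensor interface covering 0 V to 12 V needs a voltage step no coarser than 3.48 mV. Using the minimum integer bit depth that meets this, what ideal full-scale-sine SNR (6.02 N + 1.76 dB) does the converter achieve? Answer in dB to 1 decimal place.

74.0 dB

V_FS = 12 V.
12 V / 3.48 mV = 3448. Since 2^11 = 2048 and 2^12 = 4096, N = 12.
SNR = 6.02 × 12 + 1.76 = 74.00 dB.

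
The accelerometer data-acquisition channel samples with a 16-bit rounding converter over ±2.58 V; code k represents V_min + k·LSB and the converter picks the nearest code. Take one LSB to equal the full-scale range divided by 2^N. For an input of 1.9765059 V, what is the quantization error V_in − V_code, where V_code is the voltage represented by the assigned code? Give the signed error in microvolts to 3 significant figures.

The full-scale span is 2.58 − (-2.58) = 5.16 V. LSB = 5.16 V / 2^16 ≈ 78.74 µV.
(1.9765059 − (-2.58)) / LSB = 4.5565059 × 65536/5.16 = 57871.1571. Nearest integer: k = 57871.
V_code = -2.58 + (57871/65536) × 5.16 = 1.9764935303 V.
e = 1.9765059 − (1.9764935303) = +12.4 µV.

+12.4 µV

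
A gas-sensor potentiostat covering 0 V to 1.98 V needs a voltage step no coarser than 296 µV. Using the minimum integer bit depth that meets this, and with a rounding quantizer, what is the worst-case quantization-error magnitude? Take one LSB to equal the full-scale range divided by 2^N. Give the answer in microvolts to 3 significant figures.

121 µV

V_FS = 1.98 V.
Required number of levels: 1.98/296 µV = 6689.2; smallest N with 2^N ≥ that is 13.
One LSB is 1.98 V / 8192 = 241.70 µV.
Half an LSB is 121 µV.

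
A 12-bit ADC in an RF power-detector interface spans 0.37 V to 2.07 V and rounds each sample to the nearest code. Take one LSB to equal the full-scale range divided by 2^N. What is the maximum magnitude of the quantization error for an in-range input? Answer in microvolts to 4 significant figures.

Range = 2.07 − (0.37) = 1.7 V.
Step size = 1.7/4096 V = 415.039 µV.
|e|_max = LSB/2 = 207.5 µV.

207.5 µV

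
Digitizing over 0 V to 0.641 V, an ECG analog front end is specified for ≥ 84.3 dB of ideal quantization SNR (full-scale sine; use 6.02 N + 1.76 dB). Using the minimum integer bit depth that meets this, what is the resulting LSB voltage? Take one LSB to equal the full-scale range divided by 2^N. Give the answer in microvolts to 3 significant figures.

39.1 µV

Full-scale range = 0.641 V.
Required N = ⌈(84.3 − 1.76)/6.02⌉ = ⌈13.711⌉ = 14.
LSB = 0.641 V / 2^14 = 39.1 µV.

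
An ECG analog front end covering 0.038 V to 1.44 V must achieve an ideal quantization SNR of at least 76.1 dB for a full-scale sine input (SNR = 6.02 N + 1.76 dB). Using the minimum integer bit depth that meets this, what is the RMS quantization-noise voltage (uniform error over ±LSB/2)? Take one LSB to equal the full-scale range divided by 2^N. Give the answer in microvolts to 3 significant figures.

49.4 µV

Full-scale range = 1.44 V − (0.038 V) = 1.402 V.
6.02 N + 1.76 ≥ 76.1 gives N ≥ 12.349, so the minimum integer is 13.
Step size = 1.402/8192 V = 171.14 µV.
V_rms = LSB/√12 = 49.4 µV.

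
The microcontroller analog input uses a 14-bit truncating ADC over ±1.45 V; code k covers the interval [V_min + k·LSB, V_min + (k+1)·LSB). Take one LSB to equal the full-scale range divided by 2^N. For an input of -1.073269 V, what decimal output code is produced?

The full-scale span is 1.45 − (-1.45) = 2.9 V. LSB = 2.9 V / 2^14 ≈ 177.0 µV.
code = ⌊(V_in − V_min)/LSB⌋ = ⌊(V_in − V_min) × 2^14 / range⌋
     = ⌊(-1.073269 − (-1.45)) × 16384 / 2.9⌋ = ⌊0.376731 × 16384/2.9⌋
     = ⌊2128.400⌋ = 2128.

2128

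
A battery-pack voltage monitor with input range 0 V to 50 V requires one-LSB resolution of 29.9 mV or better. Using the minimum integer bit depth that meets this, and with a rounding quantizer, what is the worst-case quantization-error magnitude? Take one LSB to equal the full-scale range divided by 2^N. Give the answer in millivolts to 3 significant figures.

12.2 mV

V_FS = 50 V.
Need 2^N ≥ 50 V / 29.9 mV = 1672 → N_min = 11.
One LSB is 50 V / 2048 = 24.414 mV.
Half an LSB is 12.2 mV.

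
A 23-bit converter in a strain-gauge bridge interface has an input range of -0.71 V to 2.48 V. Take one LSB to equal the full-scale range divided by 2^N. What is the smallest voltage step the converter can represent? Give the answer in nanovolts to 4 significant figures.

The full-scale span is 2.48 − (-0.71) = 3.19 V.
Number of codes = 2^23 = 8388608.
LSB = 3.19 V / 2^23 = 380.3 nV.

380.3 nV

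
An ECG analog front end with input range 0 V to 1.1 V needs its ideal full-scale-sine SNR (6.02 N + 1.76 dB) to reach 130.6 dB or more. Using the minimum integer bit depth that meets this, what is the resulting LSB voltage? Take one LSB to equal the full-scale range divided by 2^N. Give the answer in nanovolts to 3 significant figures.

Full-scale range = 1.1 V.
N ≥ (130.6 − 1.76)/6.02 = 21.402 → N_min = 22.
One LSB is 1.1 V / 4194304 = 262 nV.

262 nV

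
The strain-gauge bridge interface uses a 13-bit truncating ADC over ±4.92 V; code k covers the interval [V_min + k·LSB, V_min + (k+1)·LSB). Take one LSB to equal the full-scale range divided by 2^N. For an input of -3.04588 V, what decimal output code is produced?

1560

Range = 4.92 − (-4.92) = 9.84 V. LSB = 9.84 V / 2^13 ≈ 1.201 mV.
V_in − V_min = -3.04588 − (-4.92) = 1.87412 V.
Divide by LSB: 1.87412 × 8192/9.84 = 1560.2430.
Truncating gives code 1560.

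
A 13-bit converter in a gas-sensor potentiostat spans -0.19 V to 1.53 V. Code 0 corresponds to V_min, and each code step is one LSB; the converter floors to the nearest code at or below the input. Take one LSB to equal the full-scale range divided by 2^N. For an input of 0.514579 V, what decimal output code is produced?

3355

Full-scale range = 1.53 V − (-0.19 V) = 1.72 V. LSB = 1.72 V / 2^13 ≈ 210.0 µV.
code = ⌊(V_in − V_min)/LSB⌋ = ⌊(V_in − V_min) × 2^13 / range⌋
     = ⌊(0.514579 − (-0.19)) × 8192 / 1.72⌋ = ⌊0.704579 × 8192/1.72⌋
     = ⌊3355.762⌋ = 3355.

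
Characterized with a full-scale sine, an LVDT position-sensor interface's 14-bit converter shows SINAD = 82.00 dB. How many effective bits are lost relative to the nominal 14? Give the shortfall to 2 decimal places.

N_eff = (82.00 − 1.76)/6.02 = 13.3289 bits.
Lost resolution: 14 − 13.3289 = 0.6711 bits.

0.67 bits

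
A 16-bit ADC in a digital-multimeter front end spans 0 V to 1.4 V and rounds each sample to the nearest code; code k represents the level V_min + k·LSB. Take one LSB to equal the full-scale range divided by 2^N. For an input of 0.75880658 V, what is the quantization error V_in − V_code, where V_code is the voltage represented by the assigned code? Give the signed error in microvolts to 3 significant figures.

−3.84 µV

Full-scale range = 1.4 V. LSB = 1.4 V / 2^16 ≈ 21.36 µV.
Position in LSBs: (0.75880658 − (0)) × 65536/1.4 = 35520.8200; rounding gives k = 35521.
Reconstructed level: 0 + 35521 × 1.4/65536 V = 0.75881042480 V.
Error = V_in − V_code = 0.75880658 − (0.75881042480) = −3.84 µV.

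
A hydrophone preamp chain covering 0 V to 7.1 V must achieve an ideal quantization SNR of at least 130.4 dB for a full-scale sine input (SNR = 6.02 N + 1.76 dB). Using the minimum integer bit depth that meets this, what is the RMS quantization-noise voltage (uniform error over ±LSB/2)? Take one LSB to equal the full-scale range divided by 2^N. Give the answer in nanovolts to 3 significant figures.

489 nV

Range is 7.1 V.
Solving 6.02 N ≥ 130.4 − 1.76: N ≥ 21.369. Round up → N = 22.
LSB = 7.1 V / 2^22 = 1.6928 µV.
RMS noise = LSB/√12 = 489 nV.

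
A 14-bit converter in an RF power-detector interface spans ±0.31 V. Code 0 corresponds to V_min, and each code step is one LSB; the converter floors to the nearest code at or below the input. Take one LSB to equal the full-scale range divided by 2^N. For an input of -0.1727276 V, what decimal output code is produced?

3627

Range = 0.31 − (-0.31) = 0.62 V. LSB = 0.62 V / 2^14 ≈ 37.84 µV.
(V_in − V_min) × 2^14/range = (-0.1727276 − (-0.31)) × 16384/0.62 = 3627.534.
Floor → code = 3627.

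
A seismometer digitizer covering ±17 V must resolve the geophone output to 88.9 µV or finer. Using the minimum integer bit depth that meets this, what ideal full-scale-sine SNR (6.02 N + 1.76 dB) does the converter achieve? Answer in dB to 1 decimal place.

116.1 dB

The full-scale span is 17 − (-17) = 34 V.
Need 2^N ≥ 34 V / 88.9 µV = 382500 → N_min = 19.
Ideal SNR at N = 19: 6.02·19 + 1.76 = 116.1 dB.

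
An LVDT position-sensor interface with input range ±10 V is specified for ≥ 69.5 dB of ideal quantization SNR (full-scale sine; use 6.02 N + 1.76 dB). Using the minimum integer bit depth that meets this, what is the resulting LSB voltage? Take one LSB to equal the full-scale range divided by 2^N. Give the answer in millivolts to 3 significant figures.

4.88 mV

Full-scale range = 10 V − (-10 V) = 20 V.
6.02 N + 1.76 ≥ 69.5 gives N ≥ 11.252, so the minimum integer is 12.
LSB = 20 V / 2^12 = 4.88 mV.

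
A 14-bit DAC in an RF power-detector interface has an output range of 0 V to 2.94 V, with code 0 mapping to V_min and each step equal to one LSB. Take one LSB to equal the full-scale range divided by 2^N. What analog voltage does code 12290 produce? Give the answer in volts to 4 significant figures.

V_FS = 2.94 V. LSB = 2.94 V / 2^14.
Output = V_min + (12290/16384) × range = 0 + 0.750122 × 2.94 V
      = 0 + 2.20536 = 2.20536 V.

2.205 V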